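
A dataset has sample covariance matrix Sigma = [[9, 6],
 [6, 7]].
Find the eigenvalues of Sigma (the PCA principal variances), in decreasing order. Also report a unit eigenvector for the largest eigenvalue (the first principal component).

Step 1 — characteristic polynomial of 2×2 Sigma:
  det(Sigma - λI) = λ² - trace · λ + det = 0.
  trace = 9 + 7 = 16, det = 9·7 - (6)² = 27.
Step 2 — discriminant:
  Δ = trace² - 4·det = 256 - 108 = 148.
Step 3 — eigenvalues:
  λ = (trace ± √Δ)/2 = (16 ± 12.1655)/2,
  λ_1 = 14.0828,  λ_2 = 1.9172.

Step 4 — unit eigenvector for λ_1: solve (Sigma - λ_1 I)v = 0. First row:
  (9 - 14.0828)·v_x + (6)·v_y = 0, i.e. (-5.0828)·v_x + (6)·v_y = 0,
  so v ∝ (b, λ_1 - a) = (6, 5.0828) = u.
  ||u|| = √((6)² + (5.0828)²) = √(61.8345) ≈ 7.8635,
  v_1 = u/||u|| ≈ (0.763, 0.6464) (||v_1|| = 1).

λ_1 = 14.0828,  λ_2 = 1.9172;  v_1 ≈ (0.763, 0.6464)


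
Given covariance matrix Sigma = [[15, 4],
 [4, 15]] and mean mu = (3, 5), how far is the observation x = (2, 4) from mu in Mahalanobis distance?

Step 1 — centre the observation: (x - mu) = (-1, -1).

Step 2 — invert Sigma. det(Sigma) = 15·15 - (4)² = 209.
  Sigma^{-1} = (1/det) · [[d, -b], [-b, a]] = [[0.0718, -0.0191],
 [-0.0191, 0.0718]].

Step 3 — form the quadratic (x - mu)^T · Sigma^{-1} · (x - mu):
  Sigma^{-1} · (x - mu) = (-0.0526, -0.0526).
  (x - mu)^T · [Sigma^{-1} · (x - mu)] = (-1)·(-0.0526) + (-1)·(-0.0526) = 0.1053.

Step 4 — take square root: d = √(0.1053) ≈ 0.3244.

d(x, mu) = √(0.1053) ≈ 0.3244


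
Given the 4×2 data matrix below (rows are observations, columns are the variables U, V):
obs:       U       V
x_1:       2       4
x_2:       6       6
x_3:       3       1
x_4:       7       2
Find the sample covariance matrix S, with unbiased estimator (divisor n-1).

Step 1 — column means:
  mean(U) = (2 + 6 + 3 + 7) / 4 = 18/4 = 4.5
  mean(V) = (4 + 6 + 1 + 2) / 4 = 13/4 = 3.25

Step 2 — sample covariance S[i,j] = (1/(n-1)) · Σ_k (x_{k,i} - mean_i) · (x_{k,j} - mean_j), with n-1 = 3.
  S[U,U] = ((-2.5)·(-2.5) + (1.5)·(1.5) + (-1.5)·(-1.5) + (2.5)·(2.5)) / 3 = 17/3 = 5.6667
  S[U,V] = ((-2.5)·(0.75) + (1.5)·(2.75) + (-1.5)·(-2.25) + (2.5)·(-1.25)) / 3 = 2.5/3 = 0.8333
  S[V,V] = ((0.75)·(0.75) + (2.75)·(2.75) + (-2.25)·(-2.25) + (-1.25)·(-1.25)) / 3 = 14.75/3 = 4.9167

S is symmetric (S[j,i] = S[i,j]). Assembling:

S = [[5.6667, 0.8333],
 [0.8333, 4.9167]]


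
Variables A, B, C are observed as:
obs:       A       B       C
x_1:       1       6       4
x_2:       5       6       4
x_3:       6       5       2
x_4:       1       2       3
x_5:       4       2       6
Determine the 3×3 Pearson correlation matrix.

Step 1 — column means:
  mean(A) = (1 + 5 + 6 + 1 + 4) / 5 = 17/5 = 3.4
  mean(B) = (6 + 6 + 5 + 2 + 2) / 5 = 21/5 = 4.2
  mean(C) = (4 + 4 + 2 + 3 + 6) / 5 = 19/5 = 3.8

Step 2 — sample variances and covariances s[i,j] = (1/(n-1)) · Σ_k (x_{k,i} - mean_i) · (x_{k,j} - mean_j), with n-1 = 4:
  s[A,A] = ((-2.4)·(-2.4) + (1.6)·(1.6) + (2.6)·(2.6) + (-2.4)·(-2.4) + (0.6)·(0.6)) / 4 = 21.2/4 = 5.3
  s[A,B] = ((-2.4)·(1.8) + (1.6)·(1.8) + (2.6)·(0.8) + (-2.4)·(-2.2) + (0.6)·(-2.2)) / 4 = 4.6/4 = 1.15
  s[A,C] = ((-2.4)·(0.2) + (1.6)·(0.2) + (2.6)·(-1.8) + (-2.4)·(-0.8) + (0.6)·(2.2)) / 4 = -1.6/4 = -0.4
  s[B,B] = ((1.8)·(1.8) + (1.8)·(1.8) + (0.8)·(0.8) + (-2.2)·(-2.2) + (-2.2)·(-2.2)) / 4 = 16.8/4 = 4.2
  s[B,C] = ((1.8)·(0.2) + (1.8)·(0.2) + (0.8)·(-1.8) + (-2.2)·(-0.8) + (-2.2)·(2.2)) / 4 = -3.8/4 = -0.95
  s[C,C] = ((0.2)·(0.2) + (0.2)·(0.2) + (-1.8)·(-1.8) + (-0.8)·(-0.8) + (2.2)·(2.2)) / 4 = 8.8/4 = 2.2
  Sample standard deviations s_i = √(s[i,i]):
  s(A) = √(5.3) = 2.3022
  s(B) = √(4.2) = 2.0494
  s(C) = √(2.2) = 1.4832

Step 3 — r_{ij} = s_{ij} / (s_i · s_j):
  r[A,A] = 1 (diagonal).
  r[A,B] = 1.15 / (2.3022 · 2.0494) = 1.15 / 4.7181 = 0.2437
  r[A,C] = -0.4 / (2.3022 · 1.4832) = -0.4 / 3.4147 = -0.1171
  r[B,B] = 1 (diagonal).
  r[B,C] = -0.95 / (2.0494 · 1.4832) = -0.95 / 3.0397 = -0.3125
  r[C,C] = 1 (diagonal).

R is symmetric with unit diagonal. Assembling:

R = [[1, 0.2437, -0.1171],
 [0.2437, 1, -0.3125],
 [-0.1171, -0.3125, 1]]


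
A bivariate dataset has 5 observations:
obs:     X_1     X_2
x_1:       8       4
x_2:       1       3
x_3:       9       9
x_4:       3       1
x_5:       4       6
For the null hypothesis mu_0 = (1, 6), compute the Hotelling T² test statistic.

Step 1 — sample mean vector:
  mean(X_1) = (8 + 1 + 9 + 3 + 4) / 5 = 25/5 = 5
  mean(X_2) = (4 + 3 + 9 + 1 + 6) / 5 = 23/5 = 4.6
  x̄ = (5, 4.6),  deviation x̄ - mu_0 = (5, 4.6) - (1, 6) = (4, -1.4).

Step 2 — sample covariance matrix, S[i,j] = (1/(n-1)) · Σ_k (x_{k,i} - mean_i) · (x_{k,j} - mean_j), divisor n-1 = 4:
  S[X_1,X_1] = ((3)·(3) + (-4)·(-4) + (4)·(4) + (-2)·(-2) + (-1)·(-1)) / 4 = 46/4 = 11.5
  S[X_1,X_2] = ((3)·(-0.6) + (-4)·(-1.6) + (4)·(4.4) + (-2)·(-3.6) + (-1)·(1.4)) / 4 = 28/4 = 7
  S[X_2,X_2] = ((-0.6)·(-0.6) + (-1.6)·(-1.6) + (4.4)·(4.4) + (-3.6)·(-3.6) + (1.4)·(1.4)) / 4 = 37.2/4 = 9.3
  S = [[11.5, 7],
 [7, 9.3]].

Step 3 — invert S. det(S) = 11.5·9.3 - (7)² = 57.95.
  S^{-1} = (1/det) · [[d, -b], [-b, a]] = [[0.1605, -0.1208],
 [-0.1208, 0.1984]].

Step 4 — quadratic form (x̄ - mu_0)^T · S^{-1} · (x̄ - mu_0):
  S^{-1} · (x̄ - mu_0) = (0.811, -0.761),
  (x̄ - mu_0)^T · [...] = (4)·(0.811) + (-1.4)·(-0.761) = 4.3096.

Step 5 — scale by n: T² = 5 · 4.3096 = 21.5479.

T² ≈ 21.5479


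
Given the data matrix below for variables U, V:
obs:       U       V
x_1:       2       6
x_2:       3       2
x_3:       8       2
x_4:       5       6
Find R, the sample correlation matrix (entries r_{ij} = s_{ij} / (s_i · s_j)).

Step 1 — column means:
  mean(U) = (2 + 3 + 8 + 5) / 4 = 18/4 = 4.5
  mean(V) = (6 + 2 + 2 + 6) / 4 = 16/4 = 4

Step 2 — sample variances and covariances s[i,j] = (1/(n-1)) · Σ_k (x_{k,i} - mean_i) · (x_{k,j} - mean_j), with n-1 = 3:
  s[U,U] = ((-2.5)·(-2.5) + (-1.5)·(-1.5) + (3.5)·(3.5) + (0.5)·(0.5)) / 3 = 21/3 = 7
  s[U,V] = ((-2.5)·(2) + (-1.5)·(-2) + (3.5)·(-2) + (0.5)·(2)) / 3 = -8/3 = -2.6667
  s[V,V] = ((2)·(2) + (-2)·(-2) + (-2)·(-2) + (2)·(2)) / 3 = 16/3 = 5.3333
  Sample standard deviations s_i = √(s[i,i]):
  s(U) = √(7) = 2.6458
  s(V) = √(5.3333) = 2.3094

Step 3 — r_{ij} = s_{ij} / (s_i · s_j):
  r[U,U] = 1 (diagonal).
  r[U,V] = -2.6667 / (2.6458 · 2.3094) = -2.6667 / 6.1101 = -0.4364
  r[V,V] = 1 (diagonal).

R is symmetric with unit diagonal. Assembling:

R = [[1, -0.4364],
 [-0.4364, 1]]


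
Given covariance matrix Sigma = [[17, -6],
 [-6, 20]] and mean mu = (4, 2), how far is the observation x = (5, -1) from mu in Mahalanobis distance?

Step 1 — centre the observation: (x - mu) = (1, -3).

Step 2 — invert Sigma. det(Sigma) = 17·20 - (-6)² = 304.
  Sigma^{-1} = (1/det) · [[d, -b], [-b, a]] = [[0.0658, 0.0197],
 [0.0197, 0.0559]].

Step 3 — form the quadratic (x - mu)^T · Sigma^{-1} · (x - mu):
  Sigma^{-1} · (x - mu) = (0.0066, -0.148).
  (x - mu)^T · [Sigma^{-1} · (x - mu)] = (1)·(0.0066) + (-3)·(-0.148) = 0.4507.

Step 4 — take square root: d = √(0.4507) ≈ 0.6713.

d(x, mu) = √(0.4507) ≈ 0.6713


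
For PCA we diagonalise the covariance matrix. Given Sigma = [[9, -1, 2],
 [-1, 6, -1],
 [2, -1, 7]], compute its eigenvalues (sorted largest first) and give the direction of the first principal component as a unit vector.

Step 1 — characteristic polynomial p(λ) = det(λI - Sigma) = λ³ - tr·λ² + c_1·λ - det, where tr = trace, c_1 = sum of the principal 2×2 minors, det = det(Sigma):
  tr = 9 + 6 + 7 = 22,
  c_1 = (9·6 - (-1)²) + (9·7 - (2)²) + (6·7 - (-1)²) = 53 + 59 + 41 = 153,
  det = 9·(6·7 - (-1)²) - (-1)·((-1)·7 - (-1)·(2)) + (2)·((-1)·(-1) - 6·(2)) = 9·(41) - (-1)·(-5) + (2)·(-11) = 342.
  So p(λ) = λ³ - 22λ² + 153λ - 342.
Step 2 — look for an integer root (rational root theorem: any rational root is an integer divisor of 342). Testing λ = 6:
  p(6) = 216 - 792 + 918 - 342 = 0  ✓
  Dividing out (λ - 6): p(λ) = (λ - 6)(λ² - 16λ + 57).
Step 3 — remaining eigenvalues from the quadratic λ² - 16λ + 57 = 0:
  Δ = 16² - 4·57 = 256 - 228 = 28,  λ = (16 ± √28)/2 = (16 ± 5.2915)/2 ≈ 10.6458 or 5.3542.
  Sorted: λ_1 = 10.6458,  λ_2 = 6,  λ_3 = 5.3542  (check: sum = 22 = tr ✓).

Step 4 — unit eigenvector for λ_1 ≈ 10.6458: v spans the null space of (Sigma - λ_1 I), whose rows are
  r_1 = (-1.6458, -1, 2),  r_2 = (-1, -4.6458, -1),  r_3 = (2, -1, -3.6458).
  v is orthogonal to every row, so take v ∝ r_1 × r_2 = ((-1)·(-1) - (2)·(-4.6458), (2)·(-1) - (-1.6458)·(-1), (-1.6458)·(-4.6458) - (-1)·(-1)) ≈ (10.2915, -3.6458, 6.6458).
  Let u = (10.2915, -3.6458, 6.6458).
  ||u|| = √((10.2915)² + (-3.6458)² + (6.6458)²) = √(163.3725) ≈ 12.7817,  v_1 = u/||u|| ≈ (0.8052, -0.2852, 0.5199) (||v_1|| = 1).

λ_1 = 10.6458,  λ_2 = 6,  λ_3 = 5.3542;  v_1 ≈ (0.8052, -0.2852, 0.5199)


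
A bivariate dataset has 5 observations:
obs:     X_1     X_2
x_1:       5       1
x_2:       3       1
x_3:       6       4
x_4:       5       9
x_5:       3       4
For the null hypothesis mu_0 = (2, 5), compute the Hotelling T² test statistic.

Step 1 — sample mean vector:
  mean(X_1) = (5 + 3 + 6 + 5 + 3) / 5 = 22/5 = 4.4
  mean(X_2) = (1 + 1 + 4 + 9 + 4) / 5 = 19/5 = 3.8
  x̄ = (4.4, 3.8),  deviation x̄ - mu_0 = (4.4, 3.8) - (2, 5) = (2.4, -1.2).

Step 2 — sample covariance matrix, S[i,j] = (1/(n-1)) · Σ_k (x_{k,i} - mean_i) · (x_{k,j} - mean_j), divisor n-1 = 4:
  S[X_1,X_1] = ((0.6)·(0.6) + (-1.4)·(-1.4) + (1.6)·(1.6) + (0.6)·(0.6) + (-1.4)·(-1.4)) / 4 = 7.2/4 = 1.8
  S[X_1,X_2] = ((0.6)·(-2.8) + (-1.4)·(-2.8) + (1.6)·(0.2) + (0.6)·(5.2) + (-1.4)·(0.2)) / 4 = 5.4/4 = 1.35
  S[X_2,X_2] = ((-2.8)·(-2.8) + (-2.8)·(-2.8) + (0.2)·(0.2) + (5.2)·(5.2) + (0.2)·(0.2)) / 4 = 42.8/4 = 10.7
  S = [[1.8, 1.35],
 [1.35, 10.7]].

Step 3 — invert S. det(S) = 1.8·10.7 - (1.35)² = 17.4375.
  S^{-1} = (1/det) · [[d, -b], [-b, a]] = [[0.6136, -0.0774],
 [-0.0774, 0.1032]].

Step 4 — quadratic form (x̄ - mu_0)^T · S^{-1} · (x̄ - mu_0):
  S^{-1} · (x̄ - mu_0) = (1.5656, -0.3097),
  (x̄ - mu_0)^T · [...] = (2.4)·(1.5656) + (-1.2)·(-0.3097) = 4.129.

Step 5 — scale by n: T² = 5 · 4.129 = 20.6452.

T² ≈ 20.6452


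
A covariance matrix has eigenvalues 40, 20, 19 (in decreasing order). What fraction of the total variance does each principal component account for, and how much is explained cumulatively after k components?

Step 1 — total variance = trace(Sigma) = Σ λ_i = 40 + 20 + 19 = 79.

Step 2 — fraction explained by component i = λ_i / Σ λ:
  PC1: 40/79 = 0.5063
  PC2: 20/79 = 0.2532
  PC3: 19/79 = 0.2405

Step 3 — cumulative fraction after k components = (λ_1 + ... + λ_k) / Σ λ:
  k = 1: 40/79 = 0.5063
  k = 2: (40 + 20)/79 = 60/79 = 0.7595
  k = 3: (40 + 20 + 19)/79 = 79/79 = 1

Summary (fraction, with percent):

explained: PC1 0.5063 (50.63%), PC2 0.2532 (25.32%), PC3 0.2405 (24.05%);  cumulative: 0.5063, 0.7595, 1


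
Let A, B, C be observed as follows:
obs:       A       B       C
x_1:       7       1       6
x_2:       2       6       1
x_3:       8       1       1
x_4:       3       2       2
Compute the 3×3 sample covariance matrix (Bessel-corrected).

Step 1 — column means:
  mean(A) = (7 + 2 + 8 + 3) / 4 = 20/4 = 5
  mean(B) = (1 + 6 + 1 + 2) / 4 = 10/4 = 2.5
  mean(C) = (6 + 1 + 1 + 2) / 4 = 10/4 = 2.5

Step 2 — sample covariance S[i,j] = (1/(n-1)) · Σ_k (x_{k,i} - mean_i) · (x_{k,j} - mean_j), with n-1 = 3.
  S[A,A] = ((2)·(2) + (-3)·(-3) + (3)·(3) + (-2)·(-2)) / 3 = 26/3 = 8.6667
  S[A,B] = ((2)·(-1.5) + (-3)·(3.5) + (3)·(-1.5) + (-2)·(-0.5)) / 3 = -17/3 = -5.6667
  S[A,C] = ((2)·(3.5) + (-3)·(-1.5) + (3)·(-1.5) + (-2)·(-0.5)) / 3 = 8/3 = 2.6667
  S[B,B] = ((-1.5)·(-1.5) + (3.5)·(3.5) + (-1.5)·(-1.5) + (-0.5)·(-0.5)) / 3 = 17/3 = 5.6667
  S[B,C] = ((-1.5)·(3.5) + (3.5)·(-1.5) + (-1.5)·(-1.5) + (-0.5)·(-0.5)) / 3 = -8/3 = -2.6667
  S[C,C] = ((3.5)·(3.5) + (-1.5)·(-1.5) + (-1.5)·(-1.5) + (-0.5)·(-0.5)) / 3 = 17/3 = 5.6667

S is symmetric (S[j,i] = S[i,j]). Assembling:

S = [[8.6667, -5.6667, 2.6667],
 [-5.6667, 5.6667, -2.6667],
 [2.6667, -2.6667, 5.6667]]


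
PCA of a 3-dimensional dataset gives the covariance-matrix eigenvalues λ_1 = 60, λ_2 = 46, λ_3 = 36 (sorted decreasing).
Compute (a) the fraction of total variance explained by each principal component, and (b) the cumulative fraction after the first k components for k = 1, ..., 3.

Step 1 — total variance = trace(Sigma) = Σ λ_i = 60 + 46 + 36 = 142.

Step 2 — fraction explained by component i = λ_i / Σ λ:
  PC1: 60/142 = 0.4225
  PC2: 46/142 = 0.3239
  PC3: 36/142 = 0.2535

Step 3 — cumulative fraction after k components = (λ_1 + ... + λ_k) / Σ λ:
  k = 1: 60/142 = 0.4225
  k = 2: (60 + 46)/142 = 106/142 = 0.7465
  k = 3: (60 + 46 + 36)/142 = 142/142 = 1

Summary (fraction, with percent):

explained: PC1 0.4225 (42.25%), PC2 0.3239 (32.39%), PC3 0.2535 (25.35%);  cumulative: 0.4225, 0.7465, 1


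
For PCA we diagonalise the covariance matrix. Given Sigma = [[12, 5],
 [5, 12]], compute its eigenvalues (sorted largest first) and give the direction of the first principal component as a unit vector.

Step 1 — characteristic polynomial of 2×2 Sigma:
  det(Sigma - λI) = λ² - trace · λ + det = 0.
  trace = 12 + 12 = 24, det = 12·12 - (5)² = 119.
Step 2 — discriminant:
  Δ = trace² - 4·det = 576 - 476 = 100.
Step 3 — eigenvalues:
  λ = (trace ± √Δ)/2 = (24 ± 10)/2,
  λ_1 = 17,  λ_2 = 7.

Step 4 — unit eigenvector for λ_1: solve (Sigma - λ_1 I)v = 0. First row:
  (12 - 17)·v_x + (5)·v_y = 0, i.e. (-5)·v_x + (5)·v_y = 0,
  so v ∝ (b, λ_1 - a) = (5, 5) = u.
  ||u|| = √((5)² + (5)²) = √(50) ≈ 7.0711,
  v_1 = u/||u|| ≈ (0.7071, 0.7071) (||v_1|| = 1).

λ_1 = 17,  λ_2 = 7;  v_1 ≈ (0.7071, 0.7071)


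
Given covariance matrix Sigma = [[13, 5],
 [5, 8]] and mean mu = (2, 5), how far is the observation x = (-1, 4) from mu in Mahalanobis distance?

Step 1 — centre the observation: (x - mu) = (-3, -1).

Step 2 — invert Sigma. det(Sigma) = 13·8 - (5)² = 79.
  Sigma^{-1} = (1/det) · [[d, -b], [-b, a]] = [[0.1013, -0.0633],
 [-0.0633, 0.1646]].

Step 3 — form the quadratic (x - mu)^T · Sigma^{-1} · (x - mu):
  Sigma^{-1} · (x - mu) = (-0.2405, 0.0253).
  (x - mu)^T · [Sigma^{-1} · (x - mu)] = (-3)·(-0.2405) + (-1)·(0.0253) = 0.6962.

Step 4 — take square root: d = √(0.6962) ≈ 0.8344.

d(x, mu) = √(0.6962) ≈ 0.8344


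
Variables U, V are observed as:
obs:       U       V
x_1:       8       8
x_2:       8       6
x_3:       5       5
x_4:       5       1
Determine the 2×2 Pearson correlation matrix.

Step 1 — column means:
  mean(U) = (8 + 8 + 5 + 5) / 4 = 26/4 = 6.5
  mean(V) = (8 + 6 + 5 + 1) / 4 = 20/4 = 5

Step 2 — sample variances and covariances s[i,j] = (1/(n-1)) · Σ_k (x_{k,i} - mean_i) · (x_{k,j} - mean_j), with n-1 = 3:
  s[U,U] = ((1.5)·(1.5) + (1.5)·(1.5) + (-1.5)·(-1.5) + (-1.5)·(-1.5)) / 3 = 9/3 = 3
  s[U,V] = ((1.5)·(3) + (1.5)·(1) + (-1.5)·(0) + (-1.5)·(-4)) / 3 = 12/3 = 4
  s[V,V] = ((3)·(3) + (1)·(1) + (0)·(0) + (-4)·(-4)) / 3 = 26/3 = 8.6667
  Sample standard deviations s_i = √(s[i,i]):
  s(U) = √(3) = 1.7321
  s(V) = √(8.6667) = 2.9439

Step 3 — r_{ij} = s_{ij} / (s_i · s_j):
  r[U,U] = 1 (diagonal).
  r[U,V] = 4 / (1.7321 · 2.9439) = 4 / 5.099 = 0.7845
  r[V,V] = 1 (diagonal).

R is symmetric with unit diagonal. Assembling:

R = [[1, 0.7845],
 [0.7845, 1]]


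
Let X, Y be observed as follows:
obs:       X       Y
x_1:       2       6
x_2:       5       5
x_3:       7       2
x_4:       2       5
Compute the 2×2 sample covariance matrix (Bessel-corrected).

Step 1 — column means:
  mean(X) = (2 + 5 + 7 + 2) / 4 = 16/4 = 4
  mean(Y) = (6 + 5 + 2 + 5) / 4 = 18/4 = 4.5

Step 2 — sample covariance S[i,j] = (1/(n-1)) · Σ_k (x_{k,i} - mean_i) · (x_{k,j} - mean_j), with n-1 = 3.
  S[X,X] = ((-2)·(-2) + (1)·(1) + (3)·(3) + (-2)·(-2)) / 3 = 18/3 = 6
  S[X,Y] = ((-2)·(1.5) + (1)·(0.5) + (3)·(-2.5) + (-2)·(0.5)) / 3 = -11/3 = -3.6667
  S[Y,Y] = ((1.5)·(1.5) + (0.5)·(0.5) + (-2.5)·(-2.5) + (0.5)·(0.5)) / 3 = 9/3 = 3

S is symmetric (S[j,i] = S[i,j]). Assembling:

S = [[6, -3.6667],
 [-3.6667, 3]]


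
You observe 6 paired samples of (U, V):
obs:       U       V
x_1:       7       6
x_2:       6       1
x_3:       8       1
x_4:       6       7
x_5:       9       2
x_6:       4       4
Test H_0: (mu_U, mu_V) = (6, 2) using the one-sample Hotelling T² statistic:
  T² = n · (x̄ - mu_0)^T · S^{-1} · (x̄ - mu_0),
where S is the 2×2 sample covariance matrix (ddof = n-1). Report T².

Step 1 — sample mean vector:
  mean(U) = (7 + 6 + 8 + 6 + 9 + 4) / 6 = 40/6 = 6.6667
  mean(V) = (6 + 1 + 1 + 7 + 2 + 4) / 6 = 21/6 = 3.5
  x̄ = (6.6667, 3.5),  deviation x̄ - mu_0 = (6.6667, 3.5) - (6, 2) = (0.6667, 1.5).

Step 2 — sample covariance matrix, S[i,j] = (1/(n-1)) · Σ_k (x_{k,i} - mean_i) · (x_{k,j} - mean_j), divisor n-1 = 5:
  S[U,U] = ((0.3333)·(0.3333) + (-0.6667)·(-0.6667) + (1.3333)·(1.3333) + (-0.6667)·(-0.6667) + (2.3333)·(2.3333) + (-2.6667)·(-2.6667)) / 5 = 15.3333/5 = 3.0667
  S[U,V] = ((0.3333)·(2.5) + (-0.6667)·(-2.5) + (1.3333)·(-2.5) + (-0.6667)·(3.5) + (2.3333)·(-1.5) + (-2.6667)·(0.5)) / 5 = -8/5 = -1.6
  S[V,V] = ((2.5)·(2.5) + (-2.5)·(-2.5) + (-2.5)·(-2.5) + (3.5)·(3.5) + (-1.5)·(-1.5) + (0.5)·(0.5)) / 5 = 33.5/5 = 6.7
  S = [[3.0667, -1.6],
 [-1.6, 6.7]].

Step 3 — invert S. det(S) = 3.0667·6.7 - (-1.6)² = 17.9867.
  S^{-1} = (1/det) · [[d, -b], [-b, a]] = [[0.3725, 0.089],
 [0.089, 0.1705]].

Step 4 — quadratic form (x̄ - mu_0)^T · S^{-1} · (x̄ - mu_0):
  S^{-1} · (x̄ - mu_0) = (0.3818, 0.315),
  (x̄ - mu_0)^T · [...] = (0.6667)·(0.3818) + (1.5)·(0.315) = 0.7271.

Step 5 — scale by n: T² = 6 · 0.7271 = 4.3625.

T² ≈ 4.3625


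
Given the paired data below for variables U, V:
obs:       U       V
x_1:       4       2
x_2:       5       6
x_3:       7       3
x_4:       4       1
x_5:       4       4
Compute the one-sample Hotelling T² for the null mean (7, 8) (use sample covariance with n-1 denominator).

Step 1 — sample mean vector:
  mean(U) = (4 + 5 + 7 + 4 + 4) / 5 = 24/5 = 4.8
  mean(V) = (2 + 6 + 3 + 1 + 4) / 5 = 16/5 = 3.2
  x̄ = (4.8, 3.2),  deviation x̄ - mu_0 = (4.8, 3.2) - (7, 8) = (-2.2, -4.8).

Step 2 — sample covariance matrix, S[i,j] = (1/(n-1)) · Σ_k (x_{k,i} - mean_i) · (x_{k,j} - mean_j), divisor n-1 = 4:
  S[U,U] = ((-0.8)·(-0.8) + (0.2)·(0.2) + (2.2)·(2.2) + (-0.8)·(-0.8) + (-0.8)·(-0.8)) / 4 = 6.8/4 = 1.7
  S[U,V] = ((-0.8)·(-1.2) + (0.2)·(2.8) + (2.2)·(-0.2) + (-0.8)·(-2.2) + (-0.8)·(0.8)) / 4 = 2.2/4 = 0.55
  S[V,V] = ((-1.2)·(-1.2) + (2.8)·(2.8) + (-0.2)·(-0.2) + (-2.2)·(-2.2) + (0.8)·(0.8)) / 4 = 14.8/4 = 3.7
  S = [[1.7, 0.55],
 [0.55, 3.7]].

Step 3 — invert S. det(S) = 1.7·3.7 - (0.55)² = 5.9875.
  S^{-1} = (1/det) · [[d, -b], [-b, a]] = [[0.618, -0.0919],
 [-0.0919, 0.2839]].

Step 4 — quadratic form (x̄ - mu_0)^T · S^{-1} · (x̄ - mu_0):
  S^{-1} · (x̄ - mu_0) = (-0.9186, -1.1608),
  (x̄ - mu_0)^T · [...] = (-2.2)·(-0.9186) + (-4.8)·(-1.1608) = 7.5925.

Step 5 — scale by n: T² = 5 · 7.5925 = 37.9624.

T² ≈ 37.9624


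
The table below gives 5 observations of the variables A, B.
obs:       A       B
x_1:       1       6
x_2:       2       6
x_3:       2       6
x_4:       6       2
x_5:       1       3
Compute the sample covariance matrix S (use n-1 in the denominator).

Step 1 — column means:
  mean(A) = (1 + 2 + 2 + 6 + 1) / 5 = 12/5 = 2.4
  mean(B) = (6 + 6 + 6 + 2 + 3) / 5 = 23/5 = 4.6

Step 2 — sample covariance S[i,j] = (1/(n-1)) · Σ_k (x_{k,i} - mean_i) · (x_{k,j} - mean_j), with n-1 = 4.
  S[A,A] = ((-1.4)·(-1.4) + (-0.4)·(-0.4) + (-0.4)·(-0.4) + (3.6)·(3.6) + (-1.4)·(-1.4)) / 4 = 17.2/4 = 4.3
  S[A,B] = ((-1.4)·(1.4) + (-0.4)·(1.4) + (-0.4)·(1.4) + (3.6)·(-2.6) + (-1.4)·(-1.6)) / 4 = -10.2/4 = -2.55
  S[B,B] = ((1.4)·(1.4) + (1.4)·(1.4) + (1.4)·(1.4) + (-2.6)·(-2.6) + (-1.6)·(-1.6)) / 4 = 15.2/4 = 3.8

S is symmetric (S[j,i] = S[i,j]). Assembling:

S = [[4.3, -2.55],
 [-2.55, 3.8]]


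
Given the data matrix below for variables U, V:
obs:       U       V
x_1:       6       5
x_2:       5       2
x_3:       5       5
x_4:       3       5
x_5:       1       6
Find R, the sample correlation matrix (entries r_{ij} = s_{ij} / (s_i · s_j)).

Step 1 — column means:
  mean(U) = (6 + 5 + 5 + 3 + 1) / 5 = 20/5 = 4
  mean(V) = (5 + 2 + 5 + 5 + 6) / 5 = 23/5 = 4.6

Step 2 — sample variances and covariances s[i,j] = (1/(n-1)) · Σ_k (x_{k,i} - mean_i) · (x_{k,j} - mean_j), with n-1 = 4:
  s[U,U] = ((2)·(2) + (1)·(1) + (1)·(1) + (-1)·(-1) + (-3)·(-3)) / 4 = 16/4 = 4
  s[U,V] = ((2)·(0.4) + (1)·(-2.6) + (1)·(0.4) + (-1)·(0.4) + (-3)·(1.4)) / 4 = -6/4 = -1.5
  s[V,V] = ((0.4)·(0.4) + (-2.6)·(-2.6) + (0.4)·(0.4) + (0.4)·(0.4) + (1.4)·(1.4)) / 4 = 9.2/4 = 2.3
  Sample standard deviations s_i = √(s[i,i]):
  s(U) = √(4) = 2
  s(V) = √(2.3) = 1.5166

Step 3 — r_{ij} = s_{ij} / (s_i · s_j):
  r[U,U] = 1 (diagonal).
  r[U,V] = -1.5 / (2 · 1.5166) = -1.5 / 3.0332 = -0.4945
  r[V,V] = 1 (diagonal).

R is symmetric with unit diagonal. Assembling:

R = [[1, -0.4945],
 [-0.4945, 1]]


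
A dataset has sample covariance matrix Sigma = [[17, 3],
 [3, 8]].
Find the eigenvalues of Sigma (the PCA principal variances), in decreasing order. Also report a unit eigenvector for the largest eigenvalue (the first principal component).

Step 1 — characteristic polynomial of 2×2 Sigma:
  det(Sigma - λI) = λ² - trace · λ + det = 0.
  trace = 17 + 8 = 25, det = 17·8 - (3)² = 127.
Step 2 — discriminant:
  Δ = trace² - 4·det = 625 - 508 = 117.
Step 3 — eigenvalues:
  λ = (trace ± √Δ)/2 = (25 ± 10.8167)/2,
  λ_1 = 17.9083,  λ_2 = 7.0917.

Step 4 — unit eigenvector for λ_1: solve (Sigma - λ_1 I)v = 0. First row:
  (17 - 17.9083)·v_x + (3)·v_y = 0, i.e. (-0.9083)·v_x + (3)·v_y = 0,
  so v ∝ (b, λ_1 - a) = (3, 0.9083) = u.
  ||u|| = √((3)² + (0.9083)²) = √(9.8251) ≈ 3.1345,
  v_1 = u/||u|| ≈ (0.9571, 0.2898) (||v_1|| = 1).

λ_1 = 17.9083,  λ_2 = 7.0917;  v_1 ≈ (0.9571, 0.2898)


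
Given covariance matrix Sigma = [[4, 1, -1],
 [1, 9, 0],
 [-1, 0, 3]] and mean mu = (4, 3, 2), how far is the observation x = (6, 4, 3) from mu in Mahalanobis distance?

Step 1 — centre the observation: (x - mu) = (2, 1, 1).

Step 2 — invert Sigma (cofactor / det for 3×3, or solve directly):
  Sigma^{-1} = [[0.2812, -0.0312, 0.0938],
 [-0.0312, 0.1146, -0.0104],
 [0.0937, -0.0104, 0.3646]].

Step 3 — form the quadratic (x - mu)^T · Sigma^{-1} · (x - mu):
  Sigma^{-1} · (x - mu) = (0.625, 0.0417, 0.5417).
  (x - mu)^T · [Sigma^{-1} · (x - mu)] = (2)·(0.625) + (1)·(0.0417) + (1)·(0.5417) = 1.8333.

Step 4 — take square root: d = √(1.8333) ≈ 1.354.

d(x, mu) = √(1.8333) ≈ 1.354


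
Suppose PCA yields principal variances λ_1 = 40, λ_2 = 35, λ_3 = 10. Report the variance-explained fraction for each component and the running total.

Step 1 — total variance = trace(Sigma) = Σ λ_i = 40 + 35 + 10 = 85.

Step 2 — fraction explained by component i = λ_i / Σ λ:
  PC1: 40/85 = 0.4706
  PC2: 35/85 = 0.4118
  PC3: 10/85 = 0.1176

Step 3 — cumulative fraction after k components = (λ_1 + ... + λ_k) / Σ λ:
  k = 1: 40/85 = 0.4706
  k = 2: (40 + 35)/85 = 75/85 = 0.8824
  k = 3: (40 + 35 + 10)/85 = 85/85 = 1

Summary (fraction, with percent):

explained: PC1 0.4706 (47.06%), PC2 0.4118 (41.18%), PC3 0.1176 (11.76%);  cumulative: 0.4706, 0.8824, 1


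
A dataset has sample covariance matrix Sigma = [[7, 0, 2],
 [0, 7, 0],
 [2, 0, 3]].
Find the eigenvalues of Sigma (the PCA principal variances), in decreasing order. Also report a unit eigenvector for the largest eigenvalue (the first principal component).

Step 1 — characteristic polynomial p(λ) = det(λI - Sigma) = λ³ - tr·λ² + c_1·λ - det, where tr = trace, c_1 = sum of the principal 2×2 minors, det = det(Sigma):
  tr = 7 + 7 + 3 = 17,
  c_1 = (7·7 - (0)²) + (7·3 - (2)²) + (7·3 - (0)²) = 49 + 17 + 21 = 87,
  det = 7·(7·3 - (0)²) - (0)·((0)·3 - (0)·(2)) + (2)·((0)·(0) - 7·(2)) = 7·(21) - (0)·(0) + (2)·(-14) = 119.
  So p(λ) = λ³ - 17λ² + 87λ - 119.
Step 2 — look for an integer root (rational root theorem: any rational root is an integer divisor of 119). Testing λ = 7:
  p(7) = 343 - 833 + 609 - 119 = 0  ✓
  Dividing out (λ - 7): p(λ) = (λ - 7)(λ² - 10λ + 17).
Step 3 — remaining eigenvalues from the quadratic λ² - 10λ + 17 = 0:
  Δ = 10² - 4·17 = 100 - 68 = 32,  λ = (10 ± √32)/2 = (10 ± 5.6569)/2 ≈ 7.8284 or 2.1716.
  Sorted: λ_1 = 7.8284,  λ_2 = 7,  λ_3 = 2.1716  (check: sum = 17 = tr ✓).

Step 4 — unit eigenvector for λ_1 ≈ 7.8284: v spans the null space of (Sigma - λ_1 I), whose rows are
  r_1 = (-0.8284, 0, 2),  r_2 = (0, -0.8284, 0),  r_3 = (2, 0, -4.8284).
  v is orthogonal to every row, so take v ∝ r_1 × r_2 = ((0)·(0) - (2)·(-0.8284), (2)·(0) - (-0.8284)·(0), (-0.8284)·(-0.8284) - (0)·(0)) ≈ (1.6569, 0, 0.6863).
  Let u = (1.6569, 0, 0.6863).
  ||u|| = √((1.6569)² + (0)² + (0.6863)²) = √(3.2162) ≈ 1.7934,  v_1 = u/||u|| ≈ (0.9239, 0, 0.3827) (||v_1|| = 1).

λ_1 = 7.8284,  λ_2 = 7,  λ_3 = 2.1716;  v_1 ≈ (0.9239, 0, 0.3827)


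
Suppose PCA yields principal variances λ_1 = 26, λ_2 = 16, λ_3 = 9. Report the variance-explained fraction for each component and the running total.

Step 1 — total variance = trace(Sigma) = Σ λ_i = 26 + 16 + 9 = 51.

Step 2 — fraction explained by component i = λ_i / Σ λ:
  PC1: 26/51 = 0.5098
  PC2: 16/51 = 0.3137
  PC3: 9/51 = 0.1765

Step 3 — cumulative fraction after k components = (λ_1 + ... + λ_k) / Σ λ:
  k = 1: 26/51 = 0.5098
  k = 2: (26 + 16)/51 = 42/51 = 0.8235
  k = 3: (26 + 16 + 9)/51 = 51/51 = 1

Summary (fraction, with percent):

explained: PC1 0.5098 (50.98%), PC2 0.3137 (31.37%), PC3 0.1765 (17.65%);  cumulative: 0.5098, 0.8235, 1


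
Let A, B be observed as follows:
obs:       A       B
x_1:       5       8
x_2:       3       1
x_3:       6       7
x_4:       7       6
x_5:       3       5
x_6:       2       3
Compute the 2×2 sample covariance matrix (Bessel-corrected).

Step 1 — column means:
  mean(A) = (5 + 3 + 6 + 7 + 3 + 2) / 6 = 26/6 = 4.3333
  mean(B) = (8 + 1 + 7 + 6 + 5 + 3) / 6 = 30/6 = 5

Step 2 — sample covariance S[i,j] = (1/(n-1)) · Σ_k (x_{k,i} - mean_i) · (x_{k,j} - mean_j), with n-1 = 5.
  S[A,A] = ((0.6667)·(0.6667) + (-1.3333)·(-1.3333) + (1.6667)·(1.6667) + (2.6667)·(2.6667) + (-1.3333)·(-1.3333) + (-2.3333)·(-2.3333)) / 5 = 19.3333/5 = 3.8667
  S[A,B] = ((0.6667)·(3) + (-1.3333)·(-4) + (1.6667)·(2) + (2.6667)·(1) + (-1.3333)·(0) + (-2.3333)·(-2)) / 5 = 18/5 = 3.6
  S[B,B] = ((3)·(3) + (-4)·(-4) + (2)·(2) + (1)·(1) + (0)·(0) + (-2)·(-2)) / 5 = 34/5 = 6.8

S is symmetric (S[j,i] = S[i,j]). Assembling:

S = [[3.8667, 3.6],
 [3.6, 6.8]]


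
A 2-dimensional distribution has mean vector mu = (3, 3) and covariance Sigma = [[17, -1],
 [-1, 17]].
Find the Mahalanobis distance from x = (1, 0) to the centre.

Step 1 — centre the observation: (x - mu) = (-2, -3).

Step 2 — invert Sigma. det(Sigma) = 17·17 - (-1)² = 288.
  Sigma^{-1} = (1/det) · [[d, -b], [-b, a]] = [[0.059, 0.0035],
 [0.0035, 0.059]].

Step 3 — form the quadratic (x - mu)^T · Sigma^{-1} · (x - mu):
  Sigma^{-1} · (x - mu) = (-0.1285, -0.184).
  (x - mu)^T · [Sigma^{-1} · (x - mu)] = (-2)·(-0.1285) + (-3)·(-0.184) = 0.809.

Step 4 — take square root: d = √(0.809) ≈ 0.8995.

d(x, mu) = √(0.809) ≈ 0.8995


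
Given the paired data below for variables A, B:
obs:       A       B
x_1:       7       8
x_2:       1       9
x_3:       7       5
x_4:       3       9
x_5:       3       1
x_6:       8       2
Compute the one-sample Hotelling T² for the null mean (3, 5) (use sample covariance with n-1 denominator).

Step 1 — sample mean vector:
  mean(A) = (7 + 1 + 7 + 3 + 3 + 8) / 6 = 29/6 = 4.8333
  mean(B) = (8 + 9 + 5 + 9 + 1 + 2) / 6 = 34/6 = 5.6667
  x̄ = (4.8333, 5.6667),  deviation x̄ - mu_0 = (4.8333, 5.6667) - (3, 5) = (1.8333, 0.6667).

Step 2 — sample covariance matrix, S[i,j] = (1/(n-1)) · Σ_k (x_{k,i} - mean_i) · (x_{k,j} - mean_j), divisor n-1 = 5:
  S[A,A] = ((2.1667)·(2.1667) + (-3.8333)·(-3.8333) + (2.1667)·(2.1667) + (-1.8333)·(-1.8333) + (-1.8333)·(-1.8333) + (3.1667)·(3.1667)) / 5 = 40.8333/5 = 8.1667
  S[A,B] = ((2.1667)·(2.3333) + (-3.8333)·(3.3333) + (2.1667)·(-0.6667) + (-1.8333)·(3.3333) + (-1.8333)·(-4.6667) + (3.1667)·(-3.6667)) / 5 = -18.3333/5 = -3.6667
  S[B,B] = ((2.3333)·(2.3333) + (3.3333)·(3.3333) + (-0.6667)·(-0.6667) + (3.3333)·(3.3333) + (-4.6667)·(-4.6667) + (-3.6667)·(-3.6667)) / 5 = 63.3333/5 = 12.6667
  S = [[8.1667, -3.6667],
 [-3.6667, 12.6667]].

Step 3 — invert S. det(S) = 8.1667·12.6667 - (-3.6667)² = 90.
  S^{-1} = (1/det) · [[d, -b], [-b, a]] = [[0.1407, 0.0407],
 [0.0407, 0.0907]].

Step 4 — quadratic form (x̄ - mu_0)^T · S^{-1} · (x̄ - mu_0):
  S^{-1} · (x̄ - mu_0) = (0.2852, 0.1352),
  (x̄ - mu_0)^T · [...] = (1.8333)·(0.2852) + (0.6667)·(0.1352) = 0.613.

Step 5 — scale by n: T² = 6 · 0.613 = 3.6778.

T² ≈ 3.6778


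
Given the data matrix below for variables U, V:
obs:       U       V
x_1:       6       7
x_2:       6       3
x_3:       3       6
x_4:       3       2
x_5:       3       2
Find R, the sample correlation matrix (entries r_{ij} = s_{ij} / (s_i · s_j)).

Step 1 — column means:
  mean(U) = (6 + 6 + 3 + 3 + 3) / 5 = 21/5 = 4.2
  mean(V) = (7 + 3 + 6 + 2 + 2) / 5 = 20/5 = 4

Step 2 — sample variances and covariances s[i,j] = (1/(n-1)) · Σ_k (x_{k,i} - mean_i) · (x_{k,j} - mean_j), with n-1 = 4:
  s[U,U] = ((1.8)·(1.8) + (1.8)·(1.8) + (-1.2)·(-1.2) + (-1.2)·(-1.2) + (-1.2)·(-1.2)) / 4 = 10.8/4 = 2.7
  s[U,V] = ((1.8)·(3) + (1.8)·(-1) + (-1.2)·(2) + (-1.2)·(-2) + (-1.2)·(-2)) / 4 = 6/4 = 1.5
  s[V,V] = ((3)·(3) + (-1)·(-1) + (2)·(2) + (-2)·(-2) + (-2)·(-2)) / 4 = 22/4 = 5.5
  Sample standard deviations s_i = √(s[i,i]):
  s(U) = √(2.7) = 1.6432
  s(V) = √(5.5) = 2.3452

Step 3 — r_{ij} = s_{ij} / (s_i · s_j):
  r[U,U] = 1 (diagonal).
  r[U,V] = 1.5 / (1.6432 · 2.3452) = 1.5 / 3.8536 = 0.3892
  r[V,V] = 1 (diagonal).

R is symmetric with unit diagonal. Assembling:

R = [[1, 0.3892],
 [0.3892, 1]]


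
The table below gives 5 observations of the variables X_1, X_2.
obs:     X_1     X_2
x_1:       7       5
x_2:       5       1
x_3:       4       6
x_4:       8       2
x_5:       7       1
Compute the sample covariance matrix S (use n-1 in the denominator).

Step 1 — column means:
  mean(X_1) = (7 + 5 + 4 + 8 + 7) / 5 = 31/5 = 6.2
  mean(X_2) = (5 + 1 + 6 + 2 + 1) / 5 = 15/5 = 3

Step 2 — sample covariance S[i,j] = (1/(n-1)) · Σ_k (x_{k,i} - mean_i) · (x_{k,j} - mean_j), with n-1 = 4.
  S[X_1,X_1] = ((0.8)·(0.8) + (-1.2)·(-1.2) + (-2.2)·(-2.2) + (1.8)·(1.8) + (0.8)·(0.8)) / 4 = 10.8/4 = 2.7
  S[X_1,X_2] = ((0.8)·(2) + (-1.2)·(-2) + (-2.2)·(3) + (1.8)·(-1) + (0.8)·(-2)) / 4 = -6/4 = -1.5
  S[X_2,X_2] = ((2)·(2) + (-2)·(-2) + (3)·(3) + (-1)·(-1) + (-2)·(-2)) / 4 = 22/4 = 5.5

S is symmetric (S[j,i] = S[i,j]). Assembling:

S = [[2.7, -1.5],
 [-1.5, 5.5]]


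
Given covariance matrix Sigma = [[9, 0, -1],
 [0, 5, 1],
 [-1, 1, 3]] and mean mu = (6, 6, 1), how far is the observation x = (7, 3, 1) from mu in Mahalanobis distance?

Step 1 — centre the observation: (x - mu) = (1, -3, 0).

Step 2 — invert Sigma (cofactor / det for 3×3, or solve directly):
  Sigma^{-1} = [[0.1157, -0.0083, 0.0413],
 [-0.0083, 0.2149, -0.0744],
 [0.0413, -0.0744, 0.3719]].

Step 3 — form the quadratic (x - mu)^T · Sigma^{-1} · (x - mu):
  Sigma^{-1} · (x - mu) = (0.1405, -0.6529, 0.2645).
  (x - mu)^T · [Sigma^{-1} · (x - mu)] = (1)·(0.1405) + (-3)·(-0.6529) + (0)·(0.2645) = 2.0992.

Step 4 — take square root: d = √(2.0992) ≈ 1.4489.

d(x, mu) = √(2.0992) ≈ 1.4489


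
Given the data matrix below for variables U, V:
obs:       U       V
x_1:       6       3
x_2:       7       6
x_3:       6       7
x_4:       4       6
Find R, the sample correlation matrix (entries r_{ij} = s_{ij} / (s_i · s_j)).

Step 1 — column means:
  mean(U) = (6 + 7 + 6 + 4) / 4 = 23/4 = 5.75
  mean(V) = (3 + 6 + 7 + 6) / 4 = 22/4 = 5.5

Step 2 — sample variances and covariances s[i,j] = (1/(n-1)) · Σ_k (x_{k,i} - mean_i) · (x_{k,j} - mean_j), with n-1 = 3:
  s[U,U] = ((0.25)·(0.25) + (1.25)·(1.25) + (0.25)·(0.25) + (-1.75)·(-1.75)) / 3 = 4.75/3 = 1.5833
  s[U,V] = ((0.25)·(-2.5) + (1.25)·(0.5) + (0.25)·(1.5) + (-1.75)·(0.5)) / 3 = -0.5/3 = -0.1667
  s[V,V] = ((-2.5)·(-2.5) + (0.5)·(0.5) + (1.5)·(1.5) + (0.5)·(0.5)) / 3 = 9/3 = 3
  Sample standard deviations s_i = √(s[i,i]):
  s(U) = √(1.5833) = 1.2583
  s(V) = √(3) = 1.7321

Step 3 — r_{ij} = s_{ij} / (s_i · s_j):
  r[U,U] = 1 (diagonal).
  r[U,V] = -0.1667 / (1.2583 · 1.7321) = -0.1667 / 2.1794 = -0.0765
  r[V,V] = 1 (diagonal).

R is symmetric with unit diagonal. Assembling:

R = [[1, -0.0765],
 [-0.0765, 1]]


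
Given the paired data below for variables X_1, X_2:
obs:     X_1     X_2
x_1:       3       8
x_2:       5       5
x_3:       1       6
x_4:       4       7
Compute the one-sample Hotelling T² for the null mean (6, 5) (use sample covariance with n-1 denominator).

Step 1 — sample mean vector:
  mean(X_1) = (3 + 5 + 1 + 4) / 4 = 13/4 = 3.25
  mean(X_2) = (8 + 5 + 6 + 7) / 4 = 26/4 = 6.5
  x̄ = (3.25, 6.5),  deviation x̄ - mu_0 = (3.25, 6.5) - (6, 5) = (-2.75, 1.5).

Step 2 — sample covariance matrix, S[i,j] = (1/(n-1)) · Σ_k (x_{k,i} - mean_i) · (x_{k,j} - mean_j), divisor n-1 = 3:
  S[X_1,X_1] = ((-0.25)·(-0.25) + (1.75)·(1.75) + (-2.25)·(-2.25) + (0.75)·(0.75)) / 3 = 8.75/3 = 2.9167
  S[X_1,X_2] = ((-0.25)·(1.5) + (1.75)·(-1.5) + (-2.25)·(-0.5) + (0.75)·(0.5)) / 3 = -1.5/3 = -0.5
  S[X_2,X_2] = ((1.5)·(1.5) + (-1.5)·(-1.5) + (-0.5)·(-0.5) + (0.5)·(0.5)) / 3 = 5/3 = 1.6667
  S = [[2.9167, -0.5],
 [-0.5, 1.6667]].

Step 3 — invert S. det(S) = 2.9167·1.6667 - (-0.5)² = 4.6111.
  S^{-1} = (1/det) · [[d, -b], [-b, a]] = [[0.3614, 0.1084],
 [0.1084, 0.6325]].

Step 4 — quadratic form (x̄ - mu_0)^T · S^{-1} · (x̄ - mu_0):
  S^{-1} · (x̄ - mu_0) = (-0.8313, 0.6506),
  (x̄ - mu_0)^T · [...] = (-2.75)·(-0.8313) + (1.5)·(0.6506) = 3.262.

Step 5 — scale by n: T² = 4 · 3.262 = 13.0482.

T² ≈ 13.0482


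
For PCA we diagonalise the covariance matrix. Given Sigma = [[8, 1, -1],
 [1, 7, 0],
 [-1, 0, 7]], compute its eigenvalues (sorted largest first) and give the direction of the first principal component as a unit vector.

Step 1 — characteristic polynomial p(λ) = det(λI - Sigma) = λ³ - tr·λ² + c_1·λ - det, where tr = trace, c_1 = sum of the principal 2×2 minors, det = det(Sigma):
  tr = 8 + 7 + 7 = 22,
  c_1 = (8·7 - (1)²) + (8·7 - (-1)²) + (7·7 - (0)²) = 55 + 55 + 49 = 159,
  det = 8·(7·7 - (0)²) - (1)·((1)·7 - (0)·(-1)) + (-1)·((1)·(0) - 7·(-1)) = 8·(49) - (1)·(7) + (-1)·(7) = 378.
  So p(λ) = λ³ - 22λ² + 159λ - 378.
Step 2 — look for an integer root (rational root theorem: any rational root is an integer divisor of 378). Testing λ = 6:
  p(6) = 216 - 792 + 954 - 378 = 0  ✓
  Dividing out (λ - 6): p(λ) = (λ - 6)(λ² - 16λ + 63).
Step 3 — remaining eigenvalues from the quadratic λ² - 16λ + 63 = 0:
  Δ = 16² - 4·63 = 256 - 252 = 4,  λ = (16 ± √4)/2 = (16 ± 2)/2 = 9 or 7.
  Sorted: λ_1 = 9,  λ_2 = 7,  λ_3 = 6  (check: sum = 22 = tr ✓).

Step 4 — unit eigenvector for λ_1 = 9: v spans the null space of (Sigma - λ_1 I), whose rows are
  r_1 = (-1, 1, -1),  r_2 = (1, -2, 0),  r_3 = (-1, 0, -2).
  v is orthogonal to every row, so take v ∝ r_1 × r_2 = ((1)·(0) - (-1)·(-2), (-1)·(1) - (-1)·(0), (-1)·(-2) - (1)·(1)) = (-2, -1, 1).
  Rescale (multiply by -1 so the first nonzero entry is positive): u = (2, 1, -1).
  ||u|| = √((2)² + (1)² + (-1)²) = √(6) ≈ 2.4495,  v_1 = u/||u|| ≈ (0.8165, 0.4082, -0.4082) (||v_1|| = 1).

λ_1 = 9,  λ_2 = 7,  λ_3 = 6;  v_1 ≈ (0.8165, 0.4082, -0.4082)


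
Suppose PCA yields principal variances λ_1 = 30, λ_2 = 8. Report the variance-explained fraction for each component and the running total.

Step 1 — total variance = trace(Sigma) = Σ λ_i = 30 + 8 = 38.

Step 2 — fraction explained by component i = λ_i / Σ λ:
  PC1: 30/38 = 0.7895
  PC2: 8/38 = 0.2105

Step 3 — cumulative fraction after k components = (λ_1 + ... + λ_k) / Σ λ:
  k = 1: 30/38 = 0.7895
  k = 2: (30 + 8)/38 = 38/38 = 1

Summary (fraction, with percent):

explained: PC1 0.7895 (78.95%), PC2 0.2105 (21.05%);  cumulative: 0.7895, 1


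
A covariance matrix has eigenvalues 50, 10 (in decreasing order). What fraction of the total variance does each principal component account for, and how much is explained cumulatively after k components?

Step 1 — total variance = trace(Sigma) = Σ λ_i = 50 + 10 = 60.

Step 2 — fraction explained by component i = λ_i / Σ λ:
  PC1: 50/60 = 0.8333
  PC2: 10/60 = 0.1667

Step 3 — cumulative fraction after k components = (λ_1 + ... + λ_k) / Σ λ:
  k = 1: 50/60 = 0.8333
  k = 2: (50 + 10)/60 = 60/60 = 1

Summary (fraction, with percent):

explained: PC1 0.8333 (83.33%), PC2 0.1667 (16.67%);  cumulative: 0.8333, 1


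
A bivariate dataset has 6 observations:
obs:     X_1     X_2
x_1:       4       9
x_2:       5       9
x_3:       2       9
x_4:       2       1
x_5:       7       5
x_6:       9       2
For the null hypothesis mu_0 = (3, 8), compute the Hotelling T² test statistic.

Step 1 — sample mean vector:
  mean(X_1) = (4 + 5 + 2 + 2 + 7 + 9) / 6 = 29/6 = 4.8333
  mean(X_2) = (9 + 9 + 9 + 1 + 5 + 2) / 6 = 35/6 = 5.8333
  x̄ = (4.8333, 5.8333),  deviation x̄ - mu_0 = (4.8333, 5.8333) - (3, 8) = (1.8333, -2.1667).

Step 2 — sample covariance matrix, S[i,j] = (1/(n-1)) · Σ_k (x_{k,i} - mean_i) · (x_{k,j} - mean_j), divisor n-1 = 5:
  S[X_1,X_1] = ((-0.8333)·(-0.8333) + (0.1667)·(0.1667) + (-2.8333)·(-2.8333) + (-2.8333)·(-2.8333) + (2.1667)·(2.1667) + (4.1667)·(4.1667)) / 5 = 38.8333/5 = 7.7667
  S[X_1,X_2] = ((-0.8333)·(3.1667) + (0.1667)·(3.1667) + (-2.8333)·(3.1667) + (-2.8333)·(-4.8333) + (2.1667)·(-0.8333) + (4.1667)·(-3.8333)) / 5 = -15.1667/5 = -3.0333
  S[X_2,X_2] = ((3.1667)·(3.1667) + (3.1667)·(3.1667) + (3.1667)·(3.1667) + (-4.8333)·(-4.8333) + (-0.8333)·(-0.8333) + (-3.8333)·(-3.8333)) / 5 = 68.8333/5 = 13.7667
  S = [[7.7667, -3.0333],
 [-3.0333, 13.7667]].

Step 3 — invert S. det(S) = 7.7667·13.7667 - (-3.0333)² = 97.72.
  S^{-1} = (1/det) · [[d, -b], [-b, a]] = [[0.1409, 0.031],
 [0.031, 0.0795]].

Step 4 — quadratic form (x̄ - mu_0)^T · S^{-1} · (x̄ - mu_0):
  S^{-1} · (x̄ - mu_0) = (0.191, -0.1153),
  (x̄ - mu_0)^T · [...] = (1.8333)·(0.191) + (-2.1667)·(-0.1153) = 0.6.

Step 5 — scale by n: T² = 6 · 0.6 = 3.6001.

T² ≈ 3.6001


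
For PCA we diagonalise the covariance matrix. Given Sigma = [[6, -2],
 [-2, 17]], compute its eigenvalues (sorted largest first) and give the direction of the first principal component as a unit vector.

Step 1 — characteristic polynomial of 2×2 Sigma:
  det(Sigma - λI) = λ² - trace · λ + det = 0.
  trace = 6 + 17 = 23, det = 6·17 - (-2)² = 98.
Step 2 — discriminant:
  Δ = trace² - 4·det = 529 - 392 = 137.
Step 3 — eigenvalues:
  λ = (trace ± √Δ)/2 = (23 ± 11.7047)/2,
  λ_1 = 17.3523,  λ_2 = 5.6477.

Step 4 — unit eigenvector for λ_1: solve (Sigma - λ_1 I)v = 0. First row:
  (6 - 17.3523)·v_x + (-2)·v_y = 0, i.e. (-11.3523)·v_x + (-2)·v_y = 0,
  so v ∝ (b, λ_1 - a) = (-2, 11.3523); multiply by -1 so the first entry is positive: u = (2, -11.3523).
  ||u|| = √((2)² + (-11.3523)²) = √(132.8758) ≈ 11.5272,
  v_1 = u/||u|| ≈ (0.1735, -0.9848) (||v_1|| = 1).

λ_1 = 17.3523,  λ_2 = 5.6477;  v_1 ≈ (0.1735, -0.9848)


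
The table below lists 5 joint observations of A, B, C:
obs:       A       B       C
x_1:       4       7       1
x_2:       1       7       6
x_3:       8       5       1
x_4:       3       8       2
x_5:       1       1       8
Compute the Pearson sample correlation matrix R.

Step 1 — column means:
  mean(A) = (4 + 1 + 8 + 3 + 1) / 5 = 17/5 = 3.4
  mean(B) = (7 + 7 + 5 + 8 + 1) / 5 = 28/5 = 5.6
  mean(C) = (1 + 6 + 1 + 2 + 8) / 5 = 18/5 = 3.6

Step 2 — sample variances and covariances s[i,j] = (1/(n-1)) · Σ_k (x_{k,i} - mean_i) · (x_{k,j} - mean_j), with n-1 = 4:
  s[A,A] = ((0.6)·(0.6) + (-2.4)·(-2.4) + (4.6)·(4.6) + (-0.4)·(-0.4) + (-2.4)·(-2.4)) / 4 = 33.2/4 = 8.3
  s[A,B] = ((0.6)·(1.4) + (-2.4)·(1.4) + (4.6)·(-0.6) + (-0.4)·(2.4) + (-2.4)·(-4.6)) / 4 = 4.8/4 = 1.2
  s[A,C] = ((0.6)·(-2.6) + (-2.4)·(2.4) + (4.6)·(-2.6) + (-0.4)·(-1.6) + (-2.4)·(4.4)) / 4 = -29.2/4 = -7.3
  s[B,B] = ((1.4)·(1.4) + (1.4)·(1.4) + (-0.6)·(-0.6) + (2.4)·(2.4) + (-4.6)·(-4.6)) / 4 = 31.2/4 = 7.8
  s[B,C] = ((1.4)·(-2.6) + (1.4)·(2.4) + (-0.6)·(-2.6) + (2.4)·(-1.6) + (-4.6)·(4.4)) / 4 = -22.8/4 = -5.7
  s[C,C] = ((-2.6)·(-2.6) + (2.4)·(2.4) + (-2.6)·(-2.6) + (-1.6)·(-1.6) + (4.4)·(4.4)) / 4 = 41.2/4 = 10.3
  Sample standard deviations s_i = √(s[i,i]):
  s(A) = √(8.3) = 2.881
  s(B) = √(7.8) = 2.7928
  s(C) = √(10.3) = 3.2094

Step 3 — r_{ij} = s_{ij} / (s_i · s_j):
  r[A,A] = 1 (diagonal).
  r[A,B] = 1.2 / (2.881 · 2.7928) = 1.2 / 8.0461 = 0.1491
  r[A,C] = -7.3 / (2.881 · 3.2094) = -7.3 / 9.2461 = -0.7895
  r[B,B] = 1 (diagonal).
  r[B,C] = -5.7 / (2.7928 · 3.2094) = -5.7 / 8.9633 = -0.6359
  r[C,C] = 1 (diagonal).

R is symmetric with unit diagonal. Assembling:

R = [[1, 0.1491, -0.7895],
 [0.1491, 1, -0.6359],
 [-0.7895, -0.6359, 1]]
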